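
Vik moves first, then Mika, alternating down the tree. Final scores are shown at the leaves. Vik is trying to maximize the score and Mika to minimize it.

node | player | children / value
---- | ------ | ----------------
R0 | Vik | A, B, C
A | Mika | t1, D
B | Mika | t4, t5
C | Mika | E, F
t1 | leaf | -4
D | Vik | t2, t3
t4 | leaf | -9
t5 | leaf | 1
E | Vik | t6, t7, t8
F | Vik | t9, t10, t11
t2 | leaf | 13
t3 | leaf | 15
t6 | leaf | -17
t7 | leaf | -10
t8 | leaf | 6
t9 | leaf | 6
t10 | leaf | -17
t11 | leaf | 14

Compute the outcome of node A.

D (Vik): max(13, 15) = 15
A (Mika): min(-4, 15) = -4

-4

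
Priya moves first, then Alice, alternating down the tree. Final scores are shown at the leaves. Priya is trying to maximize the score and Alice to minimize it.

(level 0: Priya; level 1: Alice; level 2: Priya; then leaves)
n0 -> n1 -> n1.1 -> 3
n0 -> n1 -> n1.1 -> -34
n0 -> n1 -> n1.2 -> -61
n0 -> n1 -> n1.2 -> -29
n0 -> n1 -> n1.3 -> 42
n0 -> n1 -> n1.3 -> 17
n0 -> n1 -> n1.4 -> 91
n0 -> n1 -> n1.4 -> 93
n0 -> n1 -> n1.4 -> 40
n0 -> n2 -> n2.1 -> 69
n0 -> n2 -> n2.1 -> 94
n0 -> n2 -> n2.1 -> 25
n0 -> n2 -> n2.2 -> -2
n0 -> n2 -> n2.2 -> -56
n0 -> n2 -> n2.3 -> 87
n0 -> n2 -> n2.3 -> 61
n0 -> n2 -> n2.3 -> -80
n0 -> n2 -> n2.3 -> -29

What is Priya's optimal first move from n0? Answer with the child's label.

n2

n1.1 (Priya): max(3, -34) = 3
n1.2 (Priya): max(-61, -29) = -29
n1.3 (Priya): max(42, 17) = 42
n1.4 (Priya): max(91, 93, 40) = 93
n1 (Alice): min(3, -29, 42, 93) = -29
n2.1 (Priya): max(69, 94, 25) = 94
n2.2 (Priya): max(-2, -56) = -2
n2.3 (Priya): max(87, 61, -80, -29) = 87
n2 (Alice): min(94, -2, 87) = -2
n0 (Priya): max(-29, -2) = -2
Priya at n0 wants the highest of {n1=-29, n2=-2}, so chooses n2.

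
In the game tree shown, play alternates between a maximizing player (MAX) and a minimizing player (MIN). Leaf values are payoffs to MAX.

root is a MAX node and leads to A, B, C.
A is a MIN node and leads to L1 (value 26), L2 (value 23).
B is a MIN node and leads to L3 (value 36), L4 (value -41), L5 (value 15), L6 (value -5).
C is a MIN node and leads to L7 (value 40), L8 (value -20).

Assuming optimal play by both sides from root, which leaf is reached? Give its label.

L2

A (MIN): min(26, 23) = 23
B (MIN): min(36, -41, 15, -5) = -41
C (MIN): min(40, -20) = -20
root (MAX): max(23, -41, -20) = 23
At root, MAX picks A (highest: 23).
At A, MIN picks L2 (lowest: 23).
Terminal value 23.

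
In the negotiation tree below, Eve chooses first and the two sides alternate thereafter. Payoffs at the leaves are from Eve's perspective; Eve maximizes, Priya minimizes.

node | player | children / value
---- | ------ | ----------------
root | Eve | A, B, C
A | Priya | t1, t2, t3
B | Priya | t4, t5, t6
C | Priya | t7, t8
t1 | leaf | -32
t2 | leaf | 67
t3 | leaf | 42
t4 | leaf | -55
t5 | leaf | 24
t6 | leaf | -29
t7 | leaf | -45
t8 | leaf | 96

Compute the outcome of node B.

B (Priya): min(-55, 24, -29) = -55

-55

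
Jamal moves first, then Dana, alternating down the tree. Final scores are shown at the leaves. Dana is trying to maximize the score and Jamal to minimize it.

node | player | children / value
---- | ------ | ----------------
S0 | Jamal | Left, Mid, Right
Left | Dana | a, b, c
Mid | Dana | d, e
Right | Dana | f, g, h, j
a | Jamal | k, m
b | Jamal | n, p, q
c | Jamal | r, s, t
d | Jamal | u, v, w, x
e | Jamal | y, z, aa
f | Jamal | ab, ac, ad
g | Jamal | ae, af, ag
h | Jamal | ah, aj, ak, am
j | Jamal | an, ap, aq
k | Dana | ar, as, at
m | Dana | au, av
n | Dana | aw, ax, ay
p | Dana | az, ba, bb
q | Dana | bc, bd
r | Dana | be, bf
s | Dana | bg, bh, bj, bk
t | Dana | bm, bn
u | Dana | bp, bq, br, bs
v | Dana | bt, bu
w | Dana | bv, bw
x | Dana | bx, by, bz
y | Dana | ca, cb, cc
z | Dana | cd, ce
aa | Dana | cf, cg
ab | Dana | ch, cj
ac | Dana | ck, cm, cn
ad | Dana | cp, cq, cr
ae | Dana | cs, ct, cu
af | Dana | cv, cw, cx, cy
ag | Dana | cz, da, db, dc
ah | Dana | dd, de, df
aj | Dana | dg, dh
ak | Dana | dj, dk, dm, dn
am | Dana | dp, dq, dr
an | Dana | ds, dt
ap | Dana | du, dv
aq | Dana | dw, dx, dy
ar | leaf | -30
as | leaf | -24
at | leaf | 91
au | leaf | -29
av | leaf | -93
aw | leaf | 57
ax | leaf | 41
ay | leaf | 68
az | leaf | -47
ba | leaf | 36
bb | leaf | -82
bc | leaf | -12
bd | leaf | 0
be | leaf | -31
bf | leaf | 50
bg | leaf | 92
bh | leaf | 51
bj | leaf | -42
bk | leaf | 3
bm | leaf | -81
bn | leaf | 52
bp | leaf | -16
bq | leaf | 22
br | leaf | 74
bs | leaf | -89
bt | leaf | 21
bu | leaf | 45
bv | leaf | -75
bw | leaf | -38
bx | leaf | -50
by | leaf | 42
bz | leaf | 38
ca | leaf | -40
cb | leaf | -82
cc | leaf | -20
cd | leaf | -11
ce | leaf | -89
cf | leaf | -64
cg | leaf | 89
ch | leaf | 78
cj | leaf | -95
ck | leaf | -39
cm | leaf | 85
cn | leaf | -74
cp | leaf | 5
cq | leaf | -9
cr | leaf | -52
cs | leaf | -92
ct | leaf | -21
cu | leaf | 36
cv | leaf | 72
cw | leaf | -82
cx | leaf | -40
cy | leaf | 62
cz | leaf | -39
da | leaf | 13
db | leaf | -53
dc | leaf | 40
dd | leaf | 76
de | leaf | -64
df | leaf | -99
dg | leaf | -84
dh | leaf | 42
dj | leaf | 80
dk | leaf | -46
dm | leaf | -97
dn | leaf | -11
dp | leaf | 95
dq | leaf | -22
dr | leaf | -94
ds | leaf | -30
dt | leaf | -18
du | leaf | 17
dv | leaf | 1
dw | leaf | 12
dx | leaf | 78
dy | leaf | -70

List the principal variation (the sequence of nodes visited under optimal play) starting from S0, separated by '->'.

S0 -> Mid -> e -> y -> cc

k (Dana): max(-30, -24, 91) = 91
m (Dana): max(-29, -93) = -29
a (Jamal): min(91, -29) = -29
n (Dana): max(57, 41, 68) = 68
p (Dana): max(-47, 36, -82) = 36
q (Dana): max(-12, 0) = 0
b (Jamal): min(68, 36, 0) = 0
r (Dana): max(-31, 50) = 50
s (Dana): max(92, 51, -42, 3) = 92
t (Dana): max(-81, 52) = 52
c (Jamal): min(50, 92, 52) = 50
Left (Dana): max(-29, 0, 50) = 50
u (Dana): max(-16, 22, 74, -89) = 74
v (Dana): max(21, 45) = 45
w (Dana): max(-75, -38) = -38
x (Dana): max(-50, 42, 38) = 42
d (Jamal): min(74, 45, -38, 42) = -38
y (Dana): max(-40, -82, -20) = -20
z (Dana): max(-11, -89) = -11
aa (Dana): max(-64, 89) = 89
e (Jamal): min(-20, -11, 89) = -20
Mid (Dana): max(-38, -20) = -20
ab (Dana): max(78, -95) = 78
ac (Dana): max(-39, 85, -74) = 85
ad (Dana): max(5, -9, -52) = 5
f (Jamal): min(78, 85, 5) = 5
ae (Dana): max(-92, -21, 36) = 36
af (Dana): max(72, -82, -40, 62) = 72
ag (Dana): max(-39, 13, -53, 40) = 40
g (Jamal): min(36, 72, 40) = 36
ah (Dana): max(76, -64, -99) = 76
aj (Dana): max(-84, 42) = 42
ak (Dana): max(80, -46, -97, -11) = 80
am (Dana): max(95, -22, -94) = 95
h (Jamal): min(76, 42, 80, 95) = 42
an (Dana): max(-30, -18) = -18
ap (Dana): max(17, 1) = 17
aq (Dana): max(12, 78, -70) = 78
j (Jamal): min(-18, 17, 78) = -18
Right (Dana): max(5, 36, 42, -18) = 42
S0 (Jamal): min(50, -20, 42) = -20
At S0, Jamal picks Mid (lowest: -20).
At Mid, Dana picks e (highest: -20).
At e, Jamal picks y (lowest: -20).
At y, Dana picks cc (highest: -20).
Terminal value -20.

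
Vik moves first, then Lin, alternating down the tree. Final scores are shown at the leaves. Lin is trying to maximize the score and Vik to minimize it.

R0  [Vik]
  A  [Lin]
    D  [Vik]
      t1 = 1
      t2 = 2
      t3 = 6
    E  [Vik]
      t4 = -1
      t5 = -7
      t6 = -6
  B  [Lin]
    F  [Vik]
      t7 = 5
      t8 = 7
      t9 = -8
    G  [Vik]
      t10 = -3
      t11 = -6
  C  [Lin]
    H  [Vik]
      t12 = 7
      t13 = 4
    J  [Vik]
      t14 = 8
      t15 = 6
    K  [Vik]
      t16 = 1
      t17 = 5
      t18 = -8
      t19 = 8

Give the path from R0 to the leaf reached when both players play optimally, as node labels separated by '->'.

D (Vik): min(1, 2, 6) = 1
E (Vik): min(-1, -7, -6) = -7
A (Lin): max(1, -7) = 1
F (Vik): min(5, 7, -8) = -8
G (Vik): min(-3, -6) = -6
B (Lin): max(-8, -6) = -6
H (Vik): min(7, 4) = 4
J (Vik): min(8, 6) = 6
K (Vik): min(1, 5, -8, 8) = -8
C (Lin): max(4, 6, -8) = 6
R0 (Vik): min(1, -6, 6) = -6
At R0, Vik picks B (lowest: -6).
At B, Lin picks G (highest: -6).
At G, Vik picks t11 (lowest: -6).
Terminal value -6.

R0 -> B -> G -> t11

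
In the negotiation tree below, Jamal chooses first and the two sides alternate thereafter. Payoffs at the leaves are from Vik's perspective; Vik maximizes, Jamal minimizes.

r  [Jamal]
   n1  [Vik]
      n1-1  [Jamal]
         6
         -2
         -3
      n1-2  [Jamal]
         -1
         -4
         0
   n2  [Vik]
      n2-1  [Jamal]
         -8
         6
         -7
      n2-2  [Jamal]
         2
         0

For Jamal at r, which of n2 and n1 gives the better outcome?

n1

n2-1 (Jamal): min(-8, 6, -7) = -8
n2-2 (Jamal): min(2, 0) = 0
n2 (Vik): max(-8, 0) = 0
n1-1 (Jamal): min(6, -2, -3) = -3
n1-2 (Jamal): min(-1, -4, 0) = -4
n1 (Vik): max(-3, -4) = -3
Jamal prefers the lower value; n2=0, n1=-3. n1 is better since -3 < 0.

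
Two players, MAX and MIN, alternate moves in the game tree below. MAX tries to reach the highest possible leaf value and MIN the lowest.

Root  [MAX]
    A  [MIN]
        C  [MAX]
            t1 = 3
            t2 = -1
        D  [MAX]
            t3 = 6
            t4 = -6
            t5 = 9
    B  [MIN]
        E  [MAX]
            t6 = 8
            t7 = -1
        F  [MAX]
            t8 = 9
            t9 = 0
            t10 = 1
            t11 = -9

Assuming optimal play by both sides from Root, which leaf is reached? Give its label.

t6

C (MAX): max(3, -1) = 3
D (MAX): max(6, -6, 9) = 9
A (MIN): min(3, 9) = 3
E (MAX): max(8, -1) = 8
F (MAX): max(9, 0, 1, -9) = 9
B (MIN): min(8, 9) = 8
Root (MAX): max(3, 8) = 8
At Root, MAX picks B (highest: 8).
At B, MIN picks E (lowest: 8).
At E, MAX picks t6 (highest: 8).
Terminal value 8.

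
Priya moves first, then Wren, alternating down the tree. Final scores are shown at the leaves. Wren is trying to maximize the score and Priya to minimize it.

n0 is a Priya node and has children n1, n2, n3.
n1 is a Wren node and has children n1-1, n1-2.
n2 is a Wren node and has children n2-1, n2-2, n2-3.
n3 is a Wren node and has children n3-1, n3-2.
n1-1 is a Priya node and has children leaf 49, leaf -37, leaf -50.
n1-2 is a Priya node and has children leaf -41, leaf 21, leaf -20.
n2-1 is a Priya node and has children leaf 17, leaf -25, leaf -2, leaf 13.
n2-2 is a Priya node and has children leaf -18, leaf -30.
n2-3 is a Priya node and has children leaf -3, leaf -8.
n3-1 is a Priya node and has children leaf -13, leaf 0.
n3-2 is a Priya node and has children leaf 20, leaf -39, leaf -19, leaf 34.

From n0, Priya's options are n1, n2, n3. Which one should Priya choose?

n1

n1-1 (Priya): min(49, -37, -50) = -50
n1-2 (Priya): min(-41, 21, -20) = -41
n1 (Wren): max(-50, -41) = -41
n2-1 (Priya): min(17, -25, -2, 13) = -25
n2-2 (Priya): min(-18, -30) = -30
n2-3 (Priya): min(-3, -8) = -8
n2 (Wren): max(-25, -30, -8) = -8
n3-1 (Priya): min(-13, 0) = -13
n3-2 (Priya): min(20, -39, -19, 34) = -39
n3 (Wren): max(-13, -39) = -13
n0 (Priya): min(-41, -8, -13) = -41
Priya at n0 wants the lowest of {n1=-41, n2=-8, n3=-13}, so chooses n1.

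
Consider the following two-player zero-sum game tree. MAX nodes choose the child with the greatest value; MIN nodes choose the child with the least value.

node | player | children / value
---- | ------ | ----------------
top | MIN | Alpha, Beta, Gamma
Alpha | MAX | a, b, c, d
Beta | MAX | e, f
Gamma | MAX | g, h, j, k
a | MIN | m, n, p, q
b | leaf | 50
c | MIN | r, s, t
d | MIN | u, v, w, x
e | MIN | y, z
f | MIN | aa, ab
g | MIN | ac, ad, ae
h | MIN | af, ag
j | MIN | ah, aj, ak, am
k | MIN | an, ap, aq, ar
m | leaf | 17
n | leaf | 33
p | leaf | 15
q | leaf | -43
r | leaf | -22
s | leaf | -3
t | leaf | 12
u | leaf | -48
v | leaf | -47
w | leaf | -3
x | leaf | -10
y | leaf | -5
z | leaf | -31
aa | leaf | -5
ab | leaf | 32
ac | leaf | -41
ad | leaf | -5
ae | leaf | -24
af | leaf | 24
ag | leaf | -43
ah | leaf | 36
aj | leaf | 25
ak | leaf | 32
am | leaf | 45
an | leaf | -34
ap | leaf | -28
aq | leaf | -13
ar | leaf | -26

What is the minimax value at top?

-5

a (MIN): min(17, 33, 15, -43) = -43
c (MIN): min(-22, -3, 12) = -22
d (MIN): min(-48, -47, -3, -10) = -48
Alpha (MAX): max(-43, 50, -22, -48) = 50
e (MIN): min(-5, -31) = -31
f (MIN): min(-5, 32) = -5
Beta (MAX): max(-31, -5) = -5
g (MIN): min(-41, -5, -24) = -41
h (MIN): min(24, -43) = -43
j (MIN): min(36, 25, 32, 45) = 25
k (MIN): min(-34, -28, -13, -26) = -34
Gamma (MAX): max(-41, -43, 25, -34) = 25
top (MIN): min(50, -5, 25) = -5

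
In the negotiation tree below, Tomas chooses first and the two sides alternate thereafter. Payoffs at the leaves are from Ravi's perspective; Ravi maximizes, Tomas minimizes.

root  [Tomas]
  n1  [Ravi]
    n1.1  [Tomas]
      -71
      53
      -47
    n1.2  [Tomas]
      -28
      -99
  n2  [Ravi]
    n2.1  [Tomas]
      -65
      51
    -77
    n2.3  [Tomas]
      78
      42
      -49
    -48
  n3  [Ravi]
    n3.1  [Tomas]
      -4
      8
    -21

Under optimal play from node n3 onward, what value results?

-4

n3.1 (Tomas): min(-4, 8) = -4
n3 (Ravi): max(-4, -21) = -4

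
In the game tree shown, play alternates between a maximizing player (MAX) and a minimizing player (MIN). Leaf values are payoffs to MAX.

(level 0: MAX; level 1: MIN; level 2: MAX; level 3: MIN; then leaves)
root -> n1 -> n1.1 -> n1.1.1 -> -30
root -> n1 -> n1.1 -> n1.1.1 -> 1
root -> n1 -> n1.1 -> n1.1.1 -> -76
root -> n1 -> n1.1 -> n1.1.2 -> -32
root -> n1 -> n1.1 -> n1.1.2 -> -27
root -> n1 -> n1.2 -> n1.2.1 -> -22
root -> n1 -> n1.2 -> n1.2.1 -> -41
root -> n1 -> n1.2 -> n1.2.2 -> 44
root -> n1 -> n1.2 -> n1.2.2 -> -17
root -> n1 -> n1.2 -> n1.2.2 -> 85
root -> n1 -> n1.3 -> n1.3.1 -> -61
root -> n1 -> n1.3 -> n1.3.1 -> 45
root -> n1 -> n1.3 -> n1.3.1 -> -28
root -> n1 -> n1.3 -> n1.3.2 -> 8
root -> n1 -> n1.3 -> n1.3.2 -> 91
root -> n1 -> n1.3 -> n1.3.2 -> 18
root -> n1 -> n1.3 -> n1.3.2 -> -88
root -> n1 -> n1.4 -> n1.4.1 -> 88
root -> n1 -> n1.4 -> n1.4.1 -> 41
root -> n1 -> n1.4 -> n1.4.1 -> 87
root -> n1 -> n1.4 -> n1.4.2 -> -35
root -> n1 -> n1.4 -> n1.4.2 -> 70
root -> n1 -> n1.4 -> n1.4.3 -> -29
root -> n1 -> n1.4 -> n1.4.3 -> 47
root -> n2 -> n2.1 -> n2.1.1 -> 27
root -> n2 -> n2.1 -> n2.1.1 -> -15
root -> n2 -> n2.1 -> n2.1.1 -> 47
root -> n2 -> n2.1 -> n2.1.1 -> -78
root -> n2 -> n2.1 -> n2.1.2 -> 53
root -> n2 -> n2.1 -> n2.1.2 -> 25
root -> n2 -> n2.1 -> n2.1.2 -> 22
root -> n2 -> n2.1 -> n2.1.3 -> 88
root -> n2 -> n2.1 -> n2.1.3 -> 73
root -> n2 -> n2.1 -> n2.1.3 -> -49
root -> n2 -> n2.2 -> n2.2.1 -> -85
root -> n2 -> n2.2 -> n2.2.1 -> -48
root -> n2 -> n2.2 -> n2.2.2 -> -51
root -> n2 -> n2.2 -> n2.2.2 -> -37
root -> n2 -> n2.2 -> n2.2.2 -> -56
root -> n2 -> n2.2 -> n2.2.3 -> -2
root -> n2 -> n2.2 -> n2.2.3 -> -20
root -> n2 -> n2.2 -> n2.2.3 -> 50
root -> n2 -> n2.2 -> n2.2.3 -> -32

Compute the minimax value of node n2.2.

-32

n2.2.1 (MIN): min(-85, -48) = -85
n2.2.2 (MIN): min(-51, -37, -56) = -56
n2.2.3 (MIN): min(-2, -20, 50, -32) = -32
n2.2 (MAX): max(-85, -56, -32) = -32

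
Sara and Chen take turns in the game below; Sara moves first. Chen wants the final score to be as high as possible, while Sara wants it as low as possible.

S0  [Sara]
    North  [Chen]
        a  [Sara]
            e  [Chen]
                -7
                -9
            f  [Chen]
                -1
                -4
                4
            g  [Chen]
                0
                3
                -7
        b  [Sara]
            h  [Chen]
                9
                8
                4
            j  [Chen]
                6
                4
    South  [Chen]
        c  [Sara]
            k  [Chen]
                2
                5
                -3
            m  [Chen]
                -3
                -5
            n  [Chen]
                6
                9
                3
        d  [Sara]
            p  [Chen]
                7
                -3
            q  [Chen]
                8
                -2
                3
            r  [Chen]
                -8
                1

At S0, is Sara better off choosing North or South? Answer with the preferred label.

e (Chen): max(-7, -9) = -7
f (Chen): max(-1, -4, 4) = 4
g (Chen): max(0, 3, -7) = 3
a (Sara): min(-7, 4, 3) = -7
h (Chen): max(9, 8, 4) = 9
j (Chen): max(6, 4) = 6
b (Sara): min(9, 6) = 6
North (Chen): max(-7, 6) = 6
k (Chen): max(2, 5, -3) = 5
m (Chen): max(-3, -5) = -3
n (Chen): max(6, 9, 3) = 9
c (Sara): min(5, -3, 9) = -3
p (Chen): max(7, -3) = 7
q (Chen): max(8, -2, 3) = 8
r (Chen): max(-8, 1) = 1
d (Sara): min(7, 8, 1) = 1
South (Chen): max(-3, 1) = 1
Sara prefers the lower value; North=6, South=1. South is better since 1 < 6.

South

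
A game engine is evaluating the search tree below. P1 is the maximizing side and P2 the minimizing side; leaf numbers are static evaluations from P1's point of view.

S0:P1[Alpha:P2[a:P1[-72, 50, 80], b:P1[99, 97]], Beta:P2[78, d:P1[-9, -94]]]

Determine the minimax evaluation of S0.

80

a (P1): max(-72, 50, 80) = 80
b (P1): max(99, 97) = 99
Alpha (P2): min(80, 99) = 80
d (P1): max(-9, -94) = -9
Beta (P2): min(78, -9) = -9
S0 (P1): max(80, -9) = 80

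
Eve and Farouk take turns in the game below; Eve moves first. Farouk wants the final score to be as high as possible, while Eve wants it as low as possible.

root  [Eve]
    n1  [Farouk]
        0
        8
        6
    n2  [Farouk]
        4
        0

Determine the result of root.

n1 (Farouk): max(0, 8, 6) = 8
n2 (Farouk): max(4, 0) = 4
root (Eve): min(8, 4) = 4

4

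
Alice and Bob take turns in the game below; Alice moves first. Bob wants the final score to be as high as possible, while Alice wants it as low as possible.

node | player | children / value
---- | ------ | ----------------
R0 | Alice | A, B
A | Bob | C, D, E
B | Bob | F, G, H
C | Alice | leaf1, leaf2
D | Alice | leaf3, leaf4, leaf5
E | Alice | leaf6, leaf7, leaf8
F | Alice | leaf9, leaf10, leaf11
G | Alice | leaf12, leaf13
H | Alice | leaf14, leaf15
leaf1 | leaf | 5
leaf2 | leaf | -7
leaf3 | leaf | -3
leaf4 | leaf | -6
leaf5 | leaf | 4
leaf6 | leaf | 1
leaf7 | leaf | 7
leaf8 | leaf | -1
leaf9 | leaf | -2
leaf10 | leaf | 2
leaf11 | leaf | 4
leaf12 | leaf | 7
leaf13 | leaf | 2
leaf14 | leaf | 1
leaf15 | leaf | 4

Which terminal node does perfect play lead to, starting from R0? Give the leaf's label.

leaf8

C (Alice): min(5, -7) = -7
D (Alice): min(-3, -6, 4) = -6
E (Alice): min(1, 7, -1) = -1
A (Bob): max(-7, -6, -1) = -1
F (Alice): min(-2, 2, 4) = -2
G (Alice): min(7, 2) = 2
H (Alice): min(1, 4) = 1
B (Bob): max(-2, 2, 1) = 2
R0 (Alice): min(-1, 2) = -1
At R0, Alice picks A (lowest: -1).
At A, Bob picks E (highest: -1).
At E, Alice picks leaf8 (lowest: -1).
Terminal value -1.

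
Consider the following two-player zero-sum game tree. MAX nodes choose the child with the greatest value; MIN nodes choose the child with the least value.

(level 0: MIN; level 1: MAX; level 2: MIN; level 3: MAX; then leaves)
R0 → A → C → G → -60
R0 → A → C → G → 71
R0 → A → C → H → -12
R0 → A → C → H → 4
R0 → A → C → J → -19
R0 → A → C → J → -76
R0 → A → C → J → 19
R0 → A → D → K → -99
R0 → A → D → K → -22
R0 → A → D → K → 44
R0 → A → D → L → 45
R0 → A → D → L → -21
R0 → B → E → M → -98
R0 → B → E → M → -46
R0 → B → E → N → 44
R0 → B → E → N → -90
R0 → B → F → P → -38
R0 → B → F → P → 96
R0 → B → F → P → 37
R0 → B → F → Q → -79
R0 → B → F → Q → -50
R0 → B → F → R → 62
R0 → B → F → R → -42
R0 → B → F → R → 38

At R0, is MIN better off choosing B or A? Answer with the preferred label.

B

M (MAX): max(-98, -46) = -46
N (MAX): max(44, -90) = 44
E (MIN): min(-46, 44) = -46
P (MAX): max(-38, 96, 37) = 96
Q (MAX): max(-79, -50) = -50
R (MAX): max(62, -42, 38) = 62
F (MIN): min(96, -50, 62) = -50
B (MAX): max(-46, -50) = -46
G (MAX): max(-60, 71) = 71
H (MAX): max(-12, 4) = 4
J (MAX): max(-19, -76, 19) = 19
C (MIN): min(71, 4, 19) = 4
K (MAX): max(-99, -22, 44) = 44
L (MAX): max(45, -21) = 45
D (MIN): min(44, 45) = 44
A (MAX): max(4, 44) = 44
MIN prefers the lower value; B=-46, A=44. B is better since -46 < 44.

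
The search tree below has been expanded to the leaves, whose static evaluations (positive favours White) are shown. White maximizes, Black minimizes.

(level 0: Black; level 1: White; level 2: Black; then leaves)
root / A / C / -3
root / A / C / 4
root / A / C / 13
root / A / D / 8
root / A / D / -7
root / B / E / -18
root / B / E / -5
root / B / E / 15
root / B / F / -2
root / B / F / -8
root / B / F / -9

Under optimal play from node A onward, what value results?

C (Black): min(-3, 4, 13) = -3
D (Black): min(8, -7) = -7
A (White): max(-3, -7) = -3

-3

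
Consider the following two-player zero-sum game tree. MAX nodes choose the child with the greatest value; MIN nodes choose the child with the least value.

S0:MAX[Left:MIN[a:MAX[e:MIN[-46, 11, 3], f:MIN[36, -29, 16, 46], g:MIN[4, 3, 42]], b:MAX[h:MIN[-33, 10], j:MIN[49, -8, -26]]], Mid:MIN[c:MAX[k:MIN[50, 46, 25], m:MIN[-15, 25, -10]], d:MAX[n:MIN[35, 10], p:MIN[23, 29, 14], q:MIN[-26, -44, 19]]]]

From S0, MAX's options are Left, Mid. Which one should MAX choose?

e (MIN): min(-46, 11, 3) = -46
f (MIN): min(36, -29, 16, 46) = -29
g (MIN): min(4, 3, 42) = 3
a (MAX): max(-46, -29, 3) = 3
h (MIN): min(-33, 10) = -33
j (MIN): min(49, -8, -26) = -26
b (MAX): max(-33, -26) = -26
Left (MIN): min(3, -26) = -26
k (MIN): min(50, 46, 25) = 25
m (MIN): min(-15, 25, -10) = -15
c (MAX): max(25, -15) = 25
n (MIN): min(35, 10) = 10
p (MIN): min(23, 29, 14) = 14
q (MIN): min(-26, -44, 19) = -44
d (MAX): max(10, 14, -44) = 14
Mid (MIN): min(25, 14) = 14
S0 (MAX): max(-26, 14) = 14
MAX at S0 wants the highest of {Left=-26, Mid=14}, so chooses Mid.

Mid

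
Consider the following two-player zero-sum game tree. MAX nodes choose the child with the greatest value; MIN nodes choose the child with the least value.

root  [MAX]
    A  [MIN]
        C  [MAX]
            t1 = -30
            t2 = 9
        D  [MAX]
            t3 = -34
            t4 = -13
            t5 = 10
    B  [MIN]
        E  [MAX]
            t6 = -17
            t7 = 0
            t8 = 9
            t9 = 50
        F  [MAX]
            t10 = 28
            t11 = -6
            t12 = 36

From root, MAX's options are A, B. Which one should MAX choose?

B

C (MAX): max(-30, 9) = 9
D (MAX): max(-34, -13, 10) = 10
A (MIN): min(9, 10) = 9
E (MAX): max(-17, 0, 9, 50) = 50
F (MAX): max(28, -6, 36) = 36
B (MIN): min(50, 36) = 36
root (MAX): max(9, 36) = 36
MAX at root wants the highest of {A=9, B=36}, so chooses B.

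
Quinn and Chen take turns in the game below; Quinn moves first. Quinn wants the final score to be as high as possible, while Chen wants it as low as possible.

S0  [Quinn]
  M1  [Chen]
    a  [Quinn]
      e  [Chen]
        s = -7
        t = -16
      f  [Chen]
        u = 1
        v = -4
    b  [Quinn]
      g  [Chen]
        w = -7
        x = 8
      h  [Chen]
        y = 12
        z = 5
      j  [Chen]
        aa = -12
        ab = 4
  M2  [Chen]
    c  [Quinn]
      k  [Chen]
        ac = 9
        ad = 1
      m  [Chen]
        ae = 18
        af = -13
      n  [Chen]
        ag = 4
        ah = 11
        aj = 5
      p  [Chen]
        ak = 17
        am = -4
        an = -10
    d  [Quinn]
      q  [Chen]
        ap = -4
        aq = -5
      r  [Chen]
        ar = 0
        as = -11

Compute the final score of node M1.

-4

e (Chen): min(-7, -16) = -16
f (Chen): min(1, -4) = -4
a (Quinn): max(-16, -4) = -4
g (Chen): min(-7, 8) = -7
h (Chen): min(12, 5) = 5
j (Chen): min(-12, 4) = -12
b (Quinn): max(-7, 5, -12) = 5
M1 (Chen): min(-4, 5) = -4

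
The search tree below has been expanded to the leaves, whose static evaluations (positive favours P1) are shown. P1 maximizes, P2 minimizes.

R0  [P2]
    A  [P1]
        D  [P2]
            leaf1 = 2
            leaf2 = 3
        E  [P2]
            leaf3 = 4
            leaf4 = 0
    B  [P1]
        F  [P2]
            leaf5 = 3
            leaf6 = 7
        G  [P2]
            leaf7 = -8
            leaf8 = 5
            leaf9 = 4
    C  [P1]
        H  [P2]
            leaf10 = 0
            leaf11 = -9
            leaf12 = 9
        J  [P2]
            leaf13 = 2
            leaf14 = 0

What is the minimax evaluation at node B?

F (P2): min(3, 7) = 3
G (P2): min(-8, 5, 4) = -8
B (P1): max(3, -8) = 3

3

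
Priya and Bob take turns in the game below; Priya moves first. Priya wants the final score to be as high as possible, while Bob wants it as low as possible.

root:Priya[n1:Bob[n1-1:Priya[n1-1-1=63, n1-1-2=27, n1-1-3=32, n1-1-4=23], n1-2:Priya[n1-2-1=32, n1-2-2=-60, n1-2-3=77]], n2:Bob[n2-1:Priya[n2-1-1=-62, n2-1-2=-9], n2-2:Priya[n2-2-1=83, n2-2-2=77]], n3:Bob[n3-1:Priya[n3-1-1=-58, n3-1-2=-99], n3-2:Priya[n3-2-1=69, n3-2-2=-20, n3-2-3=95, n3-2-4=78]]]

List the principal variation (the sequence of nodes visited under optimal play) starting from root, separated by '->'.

n1-1 (Priya): max(63, 27, 32, 23) = 63
n1-2 (Priya): max(32, -60, 77) = 77
n1 (Bob): min(63, 77) = 63
n2-1 (Priya): max(-62, -9) = -9
n2-2 (Priya): max(83, 77) = 83
n2 (Bob): min(-9, 83) = -9
n3-1 (Priya): max(-58, -99) = -58
n3-2 (Priya): max(69, -20, 95, 78) = 95
n3 (Bob): min(-58, 95) = -58
root (Priya): max(63, -9, -58) = 63
At root, Priya picks n1 (highest: 63).
At n1, Bob picks n1-1 (lowest: 63).
At n1-1, Priya picks n1-1-1 (highest: 63).
Terminal value 63.

root -> n1 -> n1-1 -> n1-1-1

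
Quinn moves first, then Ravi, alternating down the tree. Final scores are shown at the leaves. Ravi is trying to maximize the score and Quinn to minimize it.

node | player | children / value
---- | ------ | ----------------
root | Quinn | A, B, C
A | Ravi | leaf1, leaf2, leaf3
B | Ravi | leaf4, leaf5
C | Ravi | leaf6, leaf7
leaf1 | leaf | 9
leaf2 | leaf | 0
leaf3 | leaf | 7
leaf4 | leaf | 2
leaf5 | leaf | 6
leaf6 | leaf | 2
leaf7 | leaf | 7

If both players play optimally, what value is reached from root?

A (Ravi): max(9, 0, 7) = 9
B (Ravi): max(2, 6) = 6
C (Ravi): max(2, 7) = 7
root (Quinn): min(9, 6, 7) = 6

6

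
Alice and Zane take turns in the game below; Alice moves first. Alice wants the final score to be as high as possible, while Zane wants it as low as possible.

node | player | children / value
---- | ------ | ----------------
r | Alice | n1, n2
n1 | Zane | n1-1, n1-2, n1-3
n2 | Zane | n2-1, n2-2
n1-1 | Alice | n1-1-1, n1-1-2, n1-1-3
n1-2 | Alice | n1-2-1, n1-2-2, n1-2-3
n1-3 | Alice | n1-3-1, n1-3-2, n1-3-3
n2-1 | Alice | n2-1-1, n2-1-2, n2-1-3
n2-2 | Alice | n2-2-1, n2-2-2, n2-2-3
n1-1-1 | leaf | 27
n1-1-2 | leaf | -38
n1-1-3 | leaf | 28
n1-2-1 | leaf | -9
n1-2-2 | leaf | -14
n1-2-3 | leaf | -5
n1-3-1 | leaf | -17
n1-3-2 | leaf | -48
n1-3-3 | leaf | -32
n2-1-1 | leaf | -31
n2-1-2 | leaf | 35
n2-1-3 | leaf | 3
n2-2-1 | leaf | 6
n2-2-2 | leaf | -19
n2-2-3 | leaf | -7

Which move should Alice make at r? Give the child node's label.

n2

n1-1 (Alice): max(27, -38, 28) = 28
n1-2 (Alice): max(-9, -14, -5) = -5
n1-3 (Alice): max(-17, -48, -32) = -17
n1 (Zane): min(28, -5, -17) = -17
n2-1 (Alice): max(-31, 35, 3) = 35
n2-2 (Alice): max(6, -19, -7) = 6
n2 (Zane): min(35, 6) = 6
r (Alice): max(-17, 6) = 6
Alice at r wants the highest of {n1=-17, n2=6}, so chooses n2.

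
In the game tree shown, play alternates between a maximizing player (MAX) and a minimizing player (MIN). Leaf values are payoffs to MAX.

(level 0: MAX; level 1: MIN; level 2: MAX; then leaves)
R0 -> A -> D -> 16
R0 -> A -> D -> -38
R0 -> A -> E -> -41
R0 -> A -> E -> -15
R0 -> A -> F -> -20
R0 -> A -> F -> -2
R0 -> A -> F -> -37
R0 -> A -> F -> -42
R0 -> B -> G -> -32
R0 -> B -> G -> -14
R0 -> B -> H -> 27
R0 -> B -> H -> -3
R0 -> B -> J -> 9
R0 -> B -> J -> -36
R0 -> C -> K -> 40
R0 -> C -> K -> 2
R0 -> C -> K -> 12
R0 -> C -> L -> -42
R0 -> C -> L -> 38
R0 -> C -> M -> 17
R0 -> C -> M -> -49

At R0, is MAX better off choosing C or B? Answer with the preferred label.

K (MAX): max(40, 2, 12) = 40
L (MAX): max(-42, 38) = 38
M (MAX): max(17, -49) = 17
C (MIN): min(40, 38, 17) = 17
G (MAX): max(-32, -14) = -14
H (MAX): max(27, -3) = 27
J (MAX): max(9, -36) = 9
B (MIN): min(-14, 27, 9) = -14
MAX prefers the higher value; C=17, B=-14. C is better since 17 > -14.

C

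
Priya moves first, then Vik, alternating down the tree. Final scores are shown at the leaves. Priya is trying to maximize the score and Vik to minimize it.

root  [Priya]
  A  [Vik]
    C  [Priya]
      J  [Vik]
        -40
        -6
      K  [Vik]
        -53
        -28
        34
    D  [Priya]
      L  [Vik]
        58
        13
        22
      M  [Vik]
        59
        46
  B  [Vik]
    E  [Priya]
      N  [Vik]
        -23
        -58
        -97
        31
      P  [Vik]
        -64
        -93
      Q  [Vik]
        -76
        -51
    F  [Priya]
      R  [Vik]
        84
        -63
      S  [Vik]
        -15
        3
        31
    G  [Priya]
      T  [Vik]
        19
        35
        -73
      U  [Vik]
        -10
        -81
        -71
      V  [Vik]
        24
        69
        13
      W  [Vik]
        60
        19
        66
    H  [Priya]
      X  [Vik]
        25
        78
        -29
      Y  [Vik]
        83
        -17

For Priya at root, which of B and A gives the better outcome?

N (Vik): min(-23, -58, -97, 31) = -97
P (Vik): min(-64, -93) = -93
Q (Vik): min(-76, -51) = -76
E (Priya): max(-97, -93, -76) = -76
R (Vik): min(84, -63) = -63
S (Vik): min(-15, 3, 31) = -15
F (Priya): max(-63, -15) = -15
T (Vik): min(19, 35, -73) = -73
U (Vik): min(-10, -81, -71) = -81
V (Vik): min(24, 69, 13) = 13
W (Vik): min(60, 19, 66) = 19
G (Priya): max(-73, -81, 13, 19) = 19
X (Vik): min(25, 78, -29) = -29
Y (Vik): min(83, -17) = -17
H (Priya): max(-29, -17) = -17
B (Vik): min(-76, -15, 19, -17) = -76
J (Vik): min(-40, -6) = -40
K (Vik): min(-53, -28, 34) = -53
C (Priya): max(-40, -53) = -40
L (Vik): min(58, 13, 22) = 13
M (Vik): min(59, 46) = 46
D (Priya): max(13, 46) = 46
A (Vik): min(-40, 46) = -40
Priya prefers the higher value; B=-76, A=-40. A is better since -40 > -76.

A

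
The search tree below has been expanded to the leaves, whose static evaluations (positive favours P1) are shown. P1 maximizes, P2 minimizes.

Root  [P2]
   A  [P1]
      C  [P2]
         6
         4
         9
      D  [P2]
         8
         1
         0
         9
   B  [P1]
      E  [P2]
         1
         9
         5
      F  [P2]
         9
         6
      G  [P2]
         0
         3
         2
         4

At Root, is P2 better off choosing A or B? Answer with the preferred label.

A

C (P2): min(6, 4, 9) = 4
D (P2): min(8, 1, 0, 9) = 0
A (P1): max(4, 0) = 4
E (P2): min(1, 9, 5) = 1
F (P2): min(9, 6) = 6
G (P2): min(0, 3, 2, 4) = 0
B (P1): max(1, 6, 0) = 6
P2 prefers the lower value; A=4, B=6. A is better since 4 < 6.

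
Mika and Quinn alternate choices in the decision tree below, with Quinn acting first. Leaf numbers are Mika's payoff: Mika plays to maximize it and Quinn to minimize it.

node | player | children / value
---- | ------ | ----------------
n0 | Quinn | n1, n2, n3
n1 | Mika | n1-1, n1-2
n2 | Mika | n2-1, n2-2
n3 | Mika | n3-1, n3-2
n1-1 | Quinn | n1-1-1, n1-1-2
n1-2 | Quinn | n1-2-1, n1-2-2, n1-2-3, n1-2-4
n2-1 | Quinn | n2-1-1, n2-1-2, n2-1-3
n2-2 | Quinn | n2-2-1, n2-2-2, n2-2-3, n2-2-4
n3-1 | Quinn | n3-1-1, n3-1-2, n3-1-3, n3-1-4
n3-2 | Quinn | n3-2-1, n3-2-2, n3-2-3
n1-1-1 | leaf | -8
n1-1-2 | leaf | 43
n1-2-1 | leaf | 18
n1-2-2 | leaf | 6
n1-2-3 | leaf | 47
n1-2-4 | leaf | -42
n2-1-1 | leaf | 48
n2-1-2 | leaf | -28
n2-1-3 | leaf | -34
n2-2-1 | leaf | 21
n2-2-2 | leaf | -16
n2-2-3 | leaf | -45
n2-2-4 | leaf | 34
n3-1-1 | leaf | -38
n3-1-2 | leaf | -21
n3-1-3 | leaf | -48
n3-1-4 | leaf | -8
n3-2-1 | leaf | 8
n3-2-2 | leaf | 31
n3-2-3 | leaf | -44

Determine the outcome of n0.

n1-1 (Quinn): min(-8, 43) = -8
n1-2 (Quinn): min(18, 6, 47, -42) = -42
n1 (Mika): max(-8, -42) = -8
n2-1 (Quinn): min(48, -28, -34) = -34
n2-2 (Quinn): min(21, -16, -45, 34) = -45
n2 (Mika): max(-34, -45) = -34
n3-1 (Quinn): min(-38, -21, -48, -8) = -48
n3-2 (Quinn): min(8, 31, -44) = -44
n3 (Mika): max(-48, -44) = -44
n0 (Quinn): min(-8, -34, -44) = -44

-44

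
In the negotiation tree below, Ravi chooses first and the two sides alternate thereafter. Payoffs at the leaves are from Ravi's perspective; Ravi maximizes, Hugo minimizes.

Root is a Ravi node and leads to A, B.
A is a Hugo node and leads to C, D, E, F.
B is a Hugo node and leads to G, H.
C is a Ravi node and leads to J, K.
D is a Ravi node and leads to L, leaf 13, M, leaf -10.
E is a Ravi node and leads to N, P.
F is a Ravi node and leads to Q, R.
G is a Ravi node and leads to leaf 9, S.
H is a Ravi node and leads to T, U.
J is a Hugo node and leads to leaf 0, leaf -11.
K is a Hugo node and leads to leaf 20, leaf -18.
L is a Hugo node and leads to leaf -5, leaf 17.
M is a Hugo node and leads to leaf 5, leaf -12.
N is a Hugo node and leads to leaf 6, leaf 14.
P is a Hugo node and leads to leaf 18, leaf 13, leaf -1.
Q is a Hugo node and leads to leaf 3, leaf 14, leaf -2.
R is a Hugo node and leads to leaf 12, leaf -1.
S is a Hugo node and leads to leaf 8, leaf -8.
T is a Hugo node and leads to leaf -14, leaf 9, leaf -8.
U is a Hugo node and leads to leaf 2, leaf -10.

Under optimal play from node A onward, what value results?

J (Hugo): min(0, -11) = -11
K (Hugo): min(20, -18) = -18
C (Ravi): max(-11, -18) = -11
L (Hugo): min(-5, 17) = -5
M (Hugo): min(5, -12) = -12
D (Ravi): max(-5, 13, -12, -10) = 13
N (Hugo): min(6, 14) = 6
P (Hugo): min(18, 13, -1) = -1
E (Ravi): max(6, -1) = 6
Q (Hugo): min(3, 14, -2) = -2
R (Hugo): min(12, -1) = -1
F (Ravi): max(-2, -1) = -1
A (Hugo): min(-11, 13, 6, -1) = -11

-11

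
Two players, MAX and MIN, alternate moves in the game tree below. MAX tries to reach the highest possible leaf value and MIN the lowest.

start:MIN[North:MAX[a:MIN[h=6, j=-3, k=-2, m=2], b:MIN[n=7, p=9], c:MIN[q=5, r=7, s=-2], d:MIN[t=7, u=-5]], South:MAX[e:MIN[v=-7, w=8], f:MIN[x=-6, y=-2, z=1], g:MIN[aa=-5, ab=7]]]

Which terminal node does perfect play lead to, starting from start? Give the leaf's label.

aa

a (MIN): min(6, -3, -2, 2) = -3
b (MIN): min(7, 9) = 7
c (MIN): min(5, 7, -2) = -2
d (MIN): min(7, -5) = -5
North (MAX): max(-3, 7, -2, -5) = 7
e (MIN): min(-7, 8) = -7
f (MIN): min(-6, -2, 1) = -6
g (MIN): min(-5, 7) = -5
South (MAX): max(-7, -6, -5) = -5
start (MIN): min(7, -5) = -5
At start, MIN picks South (lowest: -5).
At South, MAX picks g (highest: -5).
At g, MIN picks aa (lowest: -5).
Terminal value -5.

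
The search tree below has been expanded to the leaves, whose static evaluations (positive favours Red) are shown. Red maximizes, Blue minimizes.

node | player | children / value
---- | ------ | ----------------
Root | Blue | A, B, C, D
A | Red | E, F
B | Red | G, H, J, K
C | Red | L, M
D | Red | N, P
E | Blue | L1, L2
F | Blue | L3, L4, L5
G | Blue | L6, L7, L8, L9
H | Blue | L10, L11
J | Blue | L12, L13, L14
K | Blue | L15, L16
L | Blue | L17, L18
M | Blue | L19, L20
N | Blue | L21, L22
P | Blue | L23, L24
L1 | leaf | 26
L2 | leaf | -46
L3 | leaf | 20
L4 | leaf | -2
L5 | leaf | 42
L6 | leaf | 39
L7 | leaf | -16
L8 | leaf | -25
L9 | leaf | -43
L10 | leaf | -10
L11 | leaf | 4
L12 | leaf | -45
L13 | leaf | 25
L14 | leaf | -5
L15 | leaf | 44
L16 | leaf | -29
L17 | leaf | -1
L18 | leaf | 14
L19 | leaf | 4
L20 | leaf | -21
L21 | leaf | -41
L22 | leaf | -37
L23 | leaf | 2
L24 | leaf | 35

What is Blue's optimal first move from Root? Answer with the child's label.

E (Blue): min(26, -46) = -46
F (Blue): min(20, -2, 42) = -2
A (Red): max(-46, -2) = -2
G (Blue): min(39, -16, -25, -43) = -43
H (Blue): min(-10, 4) = -10
J (Blue): min(-45, 25, -5) = -45
K (Blue): min(44, -29) = -29
B (Red): max(-43, -10, -45, -29) = -10
L (Blue): min(-1, 14) = -1
M (Blue): min(4, -21) = -21
C (Red): max(-1, -21) = -1
N (Blue): min(-41, -37) = -41
P (Blue): min(2, 35) = 2
D (Red): max(-41, 2) = 2
Root (Blue): min(-2, -10, -1, 2) = -10
Blue at Root wants the lowest of {A=-2, B=-10, C=-1, D=2}, so chooses B.

B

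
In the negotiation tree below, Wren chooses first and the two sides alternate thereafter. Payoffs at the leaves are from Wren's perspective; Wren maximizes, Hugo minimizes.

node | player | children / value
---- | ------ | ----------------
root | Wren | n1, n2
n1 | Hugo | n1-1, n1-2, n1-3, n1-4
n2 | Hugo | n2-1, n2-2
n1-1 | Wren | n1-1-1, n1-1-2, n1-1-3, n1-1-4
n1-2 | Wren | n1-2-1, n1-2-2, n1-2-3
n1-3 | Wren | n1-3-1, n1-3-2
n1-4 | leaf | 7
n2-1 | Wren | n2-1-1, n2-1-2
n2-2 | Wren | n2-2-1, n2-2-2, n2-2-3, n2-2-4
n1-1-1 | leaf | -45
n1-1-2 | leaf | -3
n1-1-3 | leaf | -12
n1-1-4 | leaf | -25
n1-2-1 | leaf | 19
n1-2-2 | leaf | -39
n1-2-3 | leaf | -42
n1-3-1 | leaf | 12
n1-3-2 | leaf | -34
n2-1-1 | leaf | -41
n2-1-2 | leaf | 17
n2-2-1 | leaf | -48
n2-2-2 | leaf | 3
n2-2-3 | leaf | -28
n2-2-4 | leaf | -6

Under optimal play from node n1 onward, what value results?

n1-1 (Wren): max(-45, -3, -12, -25) = -3
n1-2 (Wren): max(19, -39, -42) = 19
n1-3 (Wren): max(12, -34) = 12
n1 (Hugo): min(-3, 19, 12, 7) = -3

-3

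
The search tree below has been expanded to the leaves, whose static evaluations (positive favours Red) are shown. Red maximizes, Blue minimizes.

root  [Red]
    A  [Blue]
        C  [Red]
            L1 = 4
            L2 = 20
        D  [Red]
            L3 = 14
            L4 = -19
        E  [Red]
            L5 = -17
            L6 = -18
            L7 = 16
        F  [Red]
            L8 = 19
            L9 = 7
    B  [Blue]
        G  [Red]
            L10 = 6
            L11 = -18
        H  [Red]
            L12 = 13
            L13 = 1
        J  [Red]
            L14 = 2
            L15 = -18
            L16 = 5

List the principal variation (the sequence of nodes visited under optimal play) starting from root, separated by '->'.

root -> A -> D -> L3

C (Red): max(4, 20) = 20
D (Red): max(14, -19) = 14
E (Red): max(-17, -18, 16) = 16
F (Red): max(19, 7) = 19
A (Blue): min(20, 14, 16, 19) = 14
G (Red): max(6, -18) = 6
H (Red): max(13, 1) = 13
J (Red): max(2, -18, 5) = 5
B (Blue): min(6, 13, 5) = 5
root (Red): max(14, 5) = 14
At root, Red picks A (highest: 14).
At A, Blue picks D (lowest: 14).
At D, Red picks L3 (highest: 14).
Terminal value 14.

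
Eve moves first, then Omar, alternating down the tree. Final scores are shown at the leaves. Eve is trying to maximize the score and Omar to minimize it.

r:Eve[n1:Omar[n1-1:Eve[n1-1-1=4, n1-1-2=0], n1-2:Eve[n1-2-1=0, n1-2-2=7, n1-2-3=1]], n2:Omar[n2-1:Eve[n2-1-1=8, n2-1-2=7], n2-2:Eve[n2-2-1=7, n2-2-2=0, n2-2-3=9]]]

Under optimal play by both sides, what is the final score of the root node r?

n1-1 (Eve): max(4, 0) = 4
n1-2 (Eve): max(0, 7, 1) = 7
n1 (Omar): min(4, 7) = 4
n2-1 (Eve): max(8, 7) = 8
n2-2 (Eve): max(7, 0, 9) = 9
n2 (Omar): min(8, 9) = 8
r (Eve): max(4, 8) = 8

8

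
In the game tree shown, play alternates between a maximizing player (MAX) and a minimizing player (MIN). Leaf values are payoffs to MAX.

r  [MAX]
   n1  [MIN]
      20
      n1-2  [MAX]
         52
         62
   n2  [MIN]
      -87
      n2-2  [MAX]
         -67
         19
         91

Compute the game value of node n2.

n2-2 (MAX): max(-67, 19, 91) = 91
n2 (MIN): min(-87, 91) = -87

-87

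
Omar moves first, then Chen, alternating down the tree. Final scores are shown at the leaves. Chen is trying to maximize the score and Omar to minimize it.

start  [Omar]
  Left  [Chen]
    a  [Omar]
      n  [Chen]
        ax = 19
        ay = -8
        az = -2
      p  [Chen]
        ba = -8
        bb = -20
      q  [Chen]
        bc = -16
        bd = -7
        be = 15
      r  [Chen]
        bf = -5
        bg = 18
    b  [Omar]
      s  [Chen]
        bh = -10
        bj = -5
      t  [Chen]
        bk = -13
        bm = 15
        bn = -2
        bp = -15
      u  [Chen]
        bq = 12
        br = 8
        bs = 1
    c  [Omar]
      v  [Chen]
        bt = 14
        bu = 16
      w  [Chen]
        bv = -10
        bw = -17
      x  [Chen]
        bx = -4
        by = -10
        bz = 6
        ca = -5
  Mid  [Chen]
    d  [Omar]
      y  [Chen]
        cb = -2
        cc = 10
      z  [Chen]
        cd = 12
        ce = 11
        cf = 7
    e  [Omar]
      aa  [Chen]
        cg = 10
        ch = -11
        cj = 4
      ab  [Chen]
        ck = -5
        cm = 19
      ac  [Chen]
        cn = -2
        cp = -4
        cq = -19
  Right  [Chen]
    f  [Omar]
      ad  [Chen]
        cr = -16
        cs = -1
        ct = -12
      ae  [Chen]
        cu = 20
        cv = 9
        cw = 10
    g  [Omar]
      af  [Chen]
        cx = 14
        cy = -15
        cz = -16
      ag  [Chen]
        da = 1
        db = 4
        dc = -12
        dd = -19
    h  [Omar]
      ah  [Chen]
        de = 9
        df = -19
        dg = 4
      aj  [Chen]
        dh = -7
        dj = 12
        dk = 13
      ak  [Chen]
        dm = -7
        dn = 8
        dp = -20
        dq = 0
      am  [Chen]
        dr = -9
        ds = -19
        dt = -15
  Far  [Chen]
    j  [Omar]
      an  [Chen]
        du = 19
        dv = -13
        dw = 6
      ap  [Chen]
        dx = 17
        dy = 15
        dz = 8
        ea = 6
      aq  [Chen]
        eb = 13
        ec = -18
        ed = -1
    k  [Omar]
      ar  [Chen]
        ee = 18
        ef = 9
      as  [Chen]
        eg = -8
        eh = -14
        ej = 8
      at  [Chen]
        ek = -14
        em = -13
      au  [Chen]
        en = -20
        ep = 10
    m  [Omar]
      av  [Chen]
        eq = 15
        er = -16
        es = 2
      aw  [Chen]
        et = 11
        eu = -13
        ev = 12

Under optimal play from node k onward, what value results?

ar (Chen): max(18, 9) = 18
as (Chen): max(-8, -14, 8) = 8
at (Chen): max(-14, -13) = -13
au (Chen): max(-20, 10) = 10
k (Omar): min(18, 8, -13, 10) = -13

-13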